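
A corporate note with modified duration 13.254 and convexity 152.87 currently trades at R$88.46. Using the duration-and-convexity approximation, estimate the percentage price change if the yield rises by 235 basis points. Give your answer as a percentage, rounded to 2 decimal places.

-26.93%

Duration effect: -D_mod·Δy = -13.254 × (+0.0235) = -0.311469
Convexity effect: ½·C·(Δy)² = 0.5 × 152.87 × (0.0235)² = +0.04221122875
ΔP/P ≈ -0.311469 + 0.04221122875 = -0.26925777125
= -26.925777125%.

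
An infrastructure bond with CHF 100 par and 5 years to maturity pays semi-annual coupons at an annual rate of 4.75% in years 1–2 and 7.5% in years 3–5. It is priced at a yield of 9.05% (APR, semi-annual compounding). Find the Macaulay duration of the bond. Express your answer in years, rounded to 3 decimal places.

Periodic yield y = 0.04525. Discount each cash flow and weight by its period:
  t   CF        PV=CF/(1+0.04525)^t    t·PV
  1        2.375         2.2722         2.2722
  2        2.375         2.1738         4.3476
  3        2.375         2.0797         6.2391
  4        2.375         1.9897         7.9587
  5        3.750         3.0056        15.0280
  6        3.750         2.8755        17.2529
  7        3.750         2.7510        19.2570
  8        3.750         2.6319        21.0552
  9        3.750         2.5180        22.6617
  10     103.750        66.6479       666.4788
  Σ                     88.9452       782.5512
Price P = Σ PV = 88.9452.
Macaulay duration = Σ(t·PV) / P = 782.5512 / 88.9452 = 8.79813 half-year periods.
In years: 8.79813 / 2 = 4.39906 years.

4.399 years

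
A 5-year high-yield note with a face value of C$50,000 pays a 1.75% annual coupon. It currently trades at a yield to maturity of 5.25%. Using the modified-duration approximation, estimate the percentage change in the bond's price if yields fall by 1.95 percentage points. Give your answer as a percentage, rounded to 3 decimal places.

+8.919%

Periodic yield y = 0.0525. Modified duration first:
  t   CF        PV=CF/(1+0.0525)^t    t·PV
  1       875.00       831.3539       831.3539
  2       875.00       789.8850     1,579.7699
  3       875.00       750.4845     2,251.4536
  4       875.00       713.0494     2,852.1977
  5    50,875.00    39,390.7182   196,953.5912
  Σ                 42,475.4911   204,468.3663
P = 42,475.4911; D_Mac = 4.81380 yrs; D_mod = 4.81380/(1+0.0525) = 4.57368 yrs.
ΔP/P ≈ -D_mod · Δy = -4.57368 × (-0.0195) = +0.089187 = +8.9187%.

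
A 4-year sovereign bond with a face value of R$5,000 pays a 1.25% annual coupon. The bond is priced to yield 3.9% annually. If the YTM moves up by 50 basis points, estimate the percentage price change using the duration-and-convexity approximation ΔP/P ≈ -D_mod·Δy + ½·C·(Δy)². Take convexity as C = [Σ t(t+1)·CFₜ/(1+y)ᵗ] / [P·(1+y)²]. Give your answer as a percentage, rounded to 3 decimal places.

-1.865%

With y = 0.039:
  t   CF        PV=CF/(1+0.039)^t    t·PV        t(t+1)·PV
  1        62.50        60.1540        60.1540         120.3080
  2        62.50        57.8960       115.7921         347.3763
  3        62.50        55.7229       167.1686         668.6743
  4     5,062.50     4,344.1303    17,376.5213      86,882.6066
  Σ                  4,517.9032    17,719.6360      88,018.9651
P = 4,517.9032; D_Mac = 3.92209 yrs; D_mod = 3.77487 yrs; C = 18.04713.
Duration effect: -3.77487 × (+0.005) = -0.018874
Convexity effect: 0.5 × 18.04713 × (0.005)² = +0.0002256
ΔP/P ≈ -0.018874 + 0.0002256 = -0.018649 = -1.8649%.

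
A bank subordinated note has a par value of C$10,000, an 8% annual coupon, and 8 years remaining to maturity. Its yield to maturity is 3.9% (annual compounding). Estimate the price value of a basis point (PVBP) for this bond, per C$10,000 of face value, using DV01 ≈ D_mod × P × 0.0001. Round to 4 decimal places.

C$7.9076

Periodic yield y = 0.039.
  t   CF        PV=CF/(1+0.039)^t    t·PV
  1       800.00       769.9711       769.9711
  2       800.00       741.0694     1,482.1388
  3       800.00       713.2526     2,139.7577
  4       800.00       686.4799     2,745.9194
  5       800.00       660.7121     3,303.5604
  6       800.00       635.9115     3,815.4692
  7       800.00       612.0419     4,284.2933
  8    10,800.00     7,952.4212    63,619.3697
  Σ                 12,771.8597    82,160.4797
P = 12,771.8597; D_Mac = 6.43293 yrs; D_mod = 6.19146 yrs.
DV01 ≈ 6.19146 × 12,771.8597 × 0.0001 = 7.907650.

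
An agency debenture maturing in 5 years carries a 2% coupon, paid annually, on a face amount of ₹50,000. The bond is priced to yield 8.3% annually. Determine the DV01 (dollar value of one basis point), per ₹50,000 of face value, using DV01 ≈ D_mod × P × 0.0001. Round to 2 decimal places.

₹16.53

Periodic yield y = 0.083.
  t   CF        PV=CF/(1+0.083)^t    t·PV
  1     1,000.00       923.3610       923.3610
  2     1,000.00       852.5956     1,705.1912
  3     1,000.00       787.2536     2,361.7607
  4     1,000.00       726.9193     2,907.6770
  5    51,000.00    34,231.6547   171,158.2736
  Σ                 37,521.7842   179,056.2635
P = 37,521.7842; D_Mac = 4.77206 yrs; D_mod = 4.40634 yrs.
DV01 ≈ 4.40634 × 37,521.7842 × 0.0001 = 16.533358.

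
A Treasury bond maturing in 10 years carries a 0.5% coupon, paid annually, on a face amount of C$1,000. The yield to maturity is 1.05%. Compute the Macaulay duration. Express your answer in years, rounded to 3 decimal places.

Periodic yield y = 0.0105. Discount each cash flow and weight by its year:
  t   CF        PV=CF/(1+0.0105)^t    t·PV
  1         5.00         4.9480         4.9480
  2         5.00         4.8966         9.7933
  3         5.00         4.8458        14.5373
  4         5.00         4.7954        19.1816
  5         5.00         4.7456        23.7279
  6         5.00         4.6963        28.1776
  7         5.00         4.6475        32.5322
  8         5.00         4.5992        36.7934
  9         5.00         4.5514        40.9624
  10    1,005.00       905.3216     9,053.2160
  Σ                    948.0473     9,263.8696
Price P = Σ PV = 948.0473.
Macaulay duration = Σ(t·PV) / P = 9,263.8696 / 948.0473 = 9.77153 years.

9.772 years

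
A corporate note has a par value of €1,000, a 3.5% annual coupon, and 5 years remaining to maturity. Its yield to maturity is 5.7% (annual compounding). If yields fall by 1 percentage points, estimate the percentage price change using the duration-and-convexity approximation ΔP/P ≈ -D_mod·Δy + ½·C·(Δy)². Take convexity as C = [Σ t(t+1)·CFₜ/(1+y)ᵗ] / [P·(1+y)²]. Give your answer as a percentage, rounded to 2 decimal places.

With y = 0.057:
  t   CF        PV=CF/(1+0.057)^t    t·PV        t(t+1)·PV
  1        35.00        33.1126        33.1126          66.2252
  2        35.00        31.3269        62.6539         187.9617
  3        35.00        29.6376        88.9128         355.6512
  4        35.00        28.0394       112.1574         560.7872
  5     1,035.00       784.4503     3,922.2513      23,533.5079
  Σ                    906.5668     4,219.0880      24,704.1332
P = 906.5668; D_Mac = 4.65392 yrs; D_mod = 4.40295 yrs; C = 24.39045.
Duration effect: -4.40295 × (-0.01) = +0.044030
Convexity effect: 0.5 × 24.39045 × (-0.01)² = +0.0012195
ΔP/P ≈ +0.044030 + 0.0012195 = +0.045249 = +4.5249%.

+4.52%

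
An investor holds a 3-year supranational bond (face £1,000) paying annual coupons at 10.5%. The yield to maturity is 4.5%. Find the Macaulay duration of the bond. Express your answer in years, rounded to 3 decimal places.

2.745 years

Periodic yield y = 0.045. Discount each cash flow and weight by its year:
  t   CF        PV=CF/(1+0.045)^t    t·PV
  1       105.00       100.4785       100.4785
  2       105.00        96.1516       192.3033
  3     1,105.00       968.3077     2,904.9232
  Σ                  1,164.9379     3,197.7050
Price P = Σ PV = 1,164.9379.
Macaulay duration = Σ(t·PV) / P = 3,197.7050 / 1,164.9379 = 2.74496 years.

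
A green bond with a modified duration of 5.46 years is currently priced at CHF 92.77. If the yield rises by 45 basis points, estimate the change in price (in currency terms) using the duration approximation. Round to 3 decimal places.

-CHF 2.279

Duration approximation: ΔP/P ≈ -D_mod · Δy = -5.46 × (+0.0045) = -0.024570.
ΔP ≈ 92.77 × (-0.024570) = -2.2793589.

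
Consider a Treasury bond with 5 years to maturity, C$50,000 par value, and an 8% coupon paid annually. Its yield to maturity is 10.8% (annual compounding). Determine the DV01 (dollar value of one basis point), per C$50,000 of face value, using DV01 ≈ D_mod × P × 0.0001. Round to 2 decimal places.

C$17.26

Periodic yield y = 0.108.
  t   CF        PV=CF/(1+0.108)^t    t·PV
  1     4,000.00     3,610.1083     3,610.1083
  2     4,000.00     3,258.2205     6,516.4410
  3     4,000.00     2,940.6322     8,821.8966
  4     4,000.00     2,654.0002    10,616.0008
  5    54,000.00    32,336.6449   161,683.2246
  Σ                 44,799.6061   191,247.6713
P = 44,799.6061; D_Mac = 4.26896 yrs; D_mod = 3.85285 yrs.
DV01 ≈ 3.85285 × 44,799.6061 × 0.0001 = 17.260620.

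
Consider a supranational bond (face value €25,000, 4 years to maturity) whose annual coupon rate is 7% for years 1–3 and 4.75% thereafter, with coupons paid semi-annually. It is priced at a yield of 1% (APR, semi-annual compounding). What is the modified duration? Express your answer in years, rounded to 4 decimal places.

Periodic yield y = 0.005. First find Macaulay duration:
  t   CF        PV=CF/(1+0.005)^t    t·PV
  1       875.00       870.6468       870.6468
  2       875.00       866.3152     1,732.6304
  3       875.00       862.0052     2,586.0155
  4       875.00       857.7166     3,430.8663
  5       875.00       853.4493     4,267.2467
  6       875.00       849.2033     5,095.2199
  7       593.75       573.3782     4,013.6475
  8    25,593.75    24,592.6557   196,741.2455
  Σ                 30,325.3703   218,737.5186
P = 30,325.3703; Macaulay duration = 218,737.5186 / 30,325.3703 = 7.21302 half-year periods = 3.60651 years.
Modified duration = D_Mac / (1 + y) = 3.60651 / 1.005 = 3.58857 years.

3.5886 years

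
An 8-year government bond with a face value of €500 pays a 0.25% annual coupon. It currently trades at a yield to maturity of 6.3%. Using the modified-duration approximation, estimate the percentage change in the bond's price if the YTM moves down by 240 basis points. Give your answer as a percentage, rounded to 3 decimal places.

+17.852%

Periodic yield y = 0.063. Modified duration first:
  t   CF        PV=CF/(1+0.063)^t    t·PV
  1         1.25         1.1759         1.1759
  2         1.25         1.1062         2.2125
  3         1.25         1.0407         3.1220
  4         1.25         0.9790         3.9159
  5         1.25         0.9210         4.6048
  6         1.25         0.8664         5.1983
  7         1.25         0.8150         5.7053
  8       501.25       307.4597     2,459.6780
  Σ                    314.3639     2,485.6127
P = 314.3639; D_Mac = 7.90680 yrs; D_mod = 7.90680/(1+0.063) = 7.43819 yrs.
ΔP/P ≈ -D_mod · Δy = -7.43819 × (-0.024) = +0.178517 = +17.8517%.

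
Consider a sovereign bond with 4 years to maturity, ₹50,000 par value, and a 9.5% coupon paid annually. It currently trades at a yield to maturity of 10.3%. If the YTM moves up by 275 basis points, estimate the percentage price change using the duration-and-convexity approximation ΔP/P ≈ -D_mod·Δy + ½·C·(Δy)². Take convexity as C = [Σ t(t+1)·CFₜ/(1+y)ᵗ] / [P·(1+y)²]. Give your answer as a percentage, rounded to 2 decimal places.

-8.21%

With y = 0.103:
  t   CF        PV=CF/(1+0.103)^t    t·PV        t(t+1)·PV
  1     4,750.00     4,306.4370     4,306.4370       8,612.8740
  2     4,750.00     3,904.2946     7,808.5893      23,425.7679
  3     4,750.00     3,539.7050    10,619.1151      42,476.4603
  4    54,750.00    36,989.8077   147,959.2309     739,796.1544
  Σ                 48,740.2444   170,693.3722     814,311.2565
P = 48,740.2444; D_Mac = 3.50210 yrs; D_mod = 3.17507 yrs; C = 13.73257.
Duration effect: -3.17507 × (+0.0275) = -0.087314
Convexity effect: 0.5 × 13.73257 × (0.0275)² = +0.0051926
ΔP/P ≈ -0.087314 + 0.0051926 = -0.082122 = -8.2122%.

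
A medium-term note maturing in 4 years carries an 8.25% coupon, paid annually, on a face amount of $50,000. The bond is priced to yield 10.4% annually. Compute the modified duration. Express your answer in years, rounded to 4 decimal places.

3.2143 years

Periodic yield y = 0.104. First find Macaulay duration:
  t   CF        PV=CF/(1+0.104)^t    t·PV
  1     4,125.00     3,736.4130     3,736.4130
  2     4,125.00     3,384.4321     6,768.8642
  3     4,125.00     3,065.6088     9,196.8264
  4    54,125.00    36,435.2384   145,740.9537
  Σ                 46,621.6924   165,443.0573
P = 46,621.6924; Macaulay duration = 165,443.0573 / 46,621.6924 = 3.54863 years.
Modified duration = D_Mac / (1 + y) = 3.54863 / 1.104 = 3.21434 years.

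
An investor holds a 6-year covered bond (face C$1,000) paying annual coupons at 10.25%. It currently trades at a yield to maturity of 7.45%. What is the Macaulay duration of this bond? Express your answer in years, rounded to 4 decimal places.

4.8465 years

Periodic yield y = 0.0745. Discount each cash flow and weight by its year:
  t   CF        PV=CF/(1+0.0745)^t    t·PV
  1       102.50        95.3932        95.3932
  2       102.50        88.7792       177.5583
  3       102.50        82.6237       247.8711
  4       102.50        76.8950       307.5801
  5       102.50        71.5635       357.8177
  6     1,102.50       716.3744     4,298.2466
  Σ                  1,131.6290     5,484.4669
Price P = Σ PV = 1,131.6290.
Macaulay duration = Σ(t·PV) / P = 5,484.4669 / 1,131.6290 = 4.84652 years.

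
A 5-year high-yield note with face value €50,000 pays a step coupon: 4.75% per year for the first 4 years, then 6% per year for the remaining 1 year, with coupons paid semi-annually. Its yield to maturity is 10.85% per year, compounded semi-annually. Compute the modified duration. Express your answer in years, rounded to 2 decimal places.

Periodic yield y = 0.05425. First find Macaulay duration:
  t   CF        PV=CF/(1+0.05425)^t    t·PV
  1     1,187.50     1,126.3932     1,126.3932
  2     1,187.50     1,068.4308     2,136.8616
  3     1,187.50     1,013.4511     3,040.3532
  4     1,187.50       961.3005     3,845.2021
  5     1,187.50       911.8336     4,559.1678
  6     1,187.50       864.9121     5,189.4724
  7     1,187.50       820.4051     5,742.8357
  8     1,187.50       778.1884     6,225.5070
  9     1,500.00       932.3925     8,391.5325
  10   51,500.00    30,364.8494   303,648.4945
  Σ                 38,842.1566   343,905.8200
P = 38,842.1566; Macaulay duration = 343,905.8200 / 38,842.1566 = 8.85393 half-year periods = 4.42697 years.
Modified duration = D_Mac / (1 + y) = 4.42697 / 1.05425 = 4.19916 years.

4.20 years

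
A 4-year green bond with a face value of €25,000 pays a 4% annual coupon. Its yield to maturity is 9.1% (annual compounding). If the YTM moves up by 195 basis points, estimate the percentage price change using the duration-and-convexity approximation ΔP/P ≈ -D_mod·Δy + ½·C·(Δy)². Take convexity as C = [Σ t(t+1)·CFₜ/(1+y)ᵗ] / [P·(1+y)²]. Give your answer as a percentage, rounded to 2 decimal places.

-6.41%

With y = 0.091:
  t   CF        PV=CF/(1+0.091)^t    t·PV        t(t+1)·PV
  1     1,000.00       916.5903       916.5903       1,833.1806
  2     1,000.00       840.1377     1,680.2755       5,040.8265
  3     1,000.00       770.0621     2,310.1863       9,240.7452
  4    26,000.00    18,351.6174    73,406.4695     367,032.3474
  Σ                 20,878.4075    78,313.5216     383,147.0996
P = 20,878.4075; D_Mac = 3.75093 yrs; D_mod = 3.43807 yrs; C = 15.41767.
Duration effect: -3.43807 × (+0.0195) = -0.067042
Convexity effect: 0.5 × 15.41767 × (0.0195)² = +0.0029313
ΔP/P ≈ -0.067042 + 0.0029313 = -0.064111 = -6.4111%.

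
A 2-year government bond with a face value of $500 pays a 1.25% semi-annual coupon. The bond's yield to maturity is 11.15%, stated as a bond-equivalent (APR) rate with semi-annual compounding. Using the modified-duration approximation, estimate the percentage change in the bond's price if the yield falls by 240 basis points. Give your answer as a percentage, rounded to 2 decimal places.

+4.50%

Periodic yield y = 0.05575. Modified duration first:
  t   CF        PV=CF/(1+0.05575)^t    t·PV
  1        3.125         2.9600         2.9600
  2        3.125         2.8037         5.6074
  3        3.125         2.6556         7.9669
  4      503.125       404.9781     1,619.9124
  Σ                    413.3974     1,636.4466
P = 413.3974; D_Mac = 3.95853 half-year periods = 1.97927 yrs; D_mod = 1.97927/(1+0.05575) = 1.87475 yrs.
ΔP/P ≈ -D_mod · Δy = -1.87475 × (-0.024) = +0.044994 = +4.4994%.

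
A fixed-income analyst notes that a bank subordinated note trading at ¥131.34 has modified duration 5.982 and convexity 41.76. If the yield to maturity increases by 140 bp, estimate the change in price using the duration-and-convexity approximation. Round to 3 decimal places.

-¥10.462

Duration effect: -D_mod·Δy = -5.982 × (+0.014) = -0.083748
Convexity effect: ½·C·(Δy)² = 0.5 × 41.76 × (0.014)² = +0.00409248
ΔP/P ≈ -0.083748 + 0.00409248 = -0.07965552
ΔP ≈ 131.34 × (-0.07965552) = -10.4619559968.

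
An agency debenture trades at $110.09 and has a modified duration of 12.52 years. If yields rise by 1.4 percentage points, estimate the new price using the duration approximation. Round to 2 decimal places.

Duration approximation: ΔP/P ≈ -D_mod · Δy = -12.52 × (+0.014) = -0.175280.
New price ≈ 110.09 × (1 - 0.175280) = 90.7934248.

$90.79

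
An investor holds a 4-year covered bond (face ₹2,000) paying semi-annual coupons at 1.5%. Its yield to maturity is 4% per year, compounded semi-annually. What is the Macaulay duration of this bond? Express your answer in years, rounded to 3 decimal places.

3.891 years

Periodic yield y = 0.02. Discount each cash flow and weight by its period:
  t   CF        PV=CF/(1+0.02)^t    t·PV
  1        15.00        14.7059        14.7059
  2        15.00        14.4175        28.8351
  3        15.00        14.1348        42.4045
  4        15.00        13.8577        55.4307
  5        15.00        13.5860        67.9298
  6        15.00        13.3196        79.9174
  7        15.00        13.0584        91.4088
  8     2,015.00     1,719.7831    13,758.2648
  Σ                  1,816.8630    14,138.8970
Price P = Σ PV = 1,816.8630.
Macaulay duration = Σ(t·PV) / P = 14,138.8970 / 1,816.8630 = 7.78204 half-year periods.
In years: 7.78204 / 2 = 3.89102 years.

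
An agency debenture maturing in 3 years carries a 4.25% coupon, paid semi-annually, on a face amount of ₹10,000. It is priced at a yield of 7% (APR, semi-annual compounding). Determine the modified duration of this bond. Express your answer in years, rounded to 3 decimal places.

Periodic yield y = 0.035. First find Macaulay duration:
  t   CF        PV=CF/(1+0.035)^t    t·PV
  1       212.50       205.3140       205.3140
  2       212.50       198.3710       396.7420
  3       212.50       191.6628       574.9885
  4       212.50       185.1815       740.7259
  5       212.50       178.9193       894.5965
  6    10,212.50     8,307.8753    49,847.2520
  Σ                  9,267.3240    52,659.6189
P = 9,267.3240; Macaulay duration = 52,659.6189 / 9,267.3240 = 5.68229 half-year periods = 2.84114 years.
Modified duration = D_Mac / (1 + y) = 2.84114 / 1.035 = 2.74507 years.

2.745 years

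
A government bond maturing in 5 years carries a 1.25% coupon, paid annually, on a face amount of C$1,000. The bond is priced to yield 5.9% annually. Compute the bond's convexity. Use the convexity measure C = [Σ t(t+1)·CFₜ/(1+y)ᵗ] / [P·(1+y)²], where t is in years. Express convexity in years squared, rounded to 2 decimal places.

With y = 0.059:
  t   CF        PV=CF/(1+0.059)^t    t·PV        t(t+1)·PV
  1        12.50        11.8036        11.8036          23.6072
  2        12.50        11.1460        22.2920          66.8759
  3        12.50        10.5250        31.5750         126.3000
  4        12.50         9.9386        39.7545         198.7724
  5     1,012.50       760.1779     3,800.8894      22,805.3366
  Σ                    803.5911     3,906.3145      23,220.8920
P = 803.5911.
Convexity = Σ t(t+1)·PV / [P·(1+y)²] = 23,220.8920 / (803.5911 × 1.121481) = 25.76629.

25.77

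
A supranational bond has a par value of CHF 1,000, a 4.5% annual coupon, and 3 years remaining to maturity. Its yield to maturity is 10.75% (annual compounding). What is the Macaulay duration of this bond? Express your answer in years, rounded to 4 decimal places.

Periodic yield y = 0.1075. Discount each cash flow and weight by its year:
  t   CF        PV=CF/(1+0.1075)^t    t·PV
  1        45.00        40.6321        40.6321
  2        45.00        36.6881        73.3762
  3     1,045.00       769.2811     2,307.8434
  Σ                    846.6013     2,421.8516
Price P = Σ PV = 846.6013.
Macaulay duration = Σ(t·PV) / P = 2,421.8516 / 846.6013 = 2.86068 years.

2.8607 years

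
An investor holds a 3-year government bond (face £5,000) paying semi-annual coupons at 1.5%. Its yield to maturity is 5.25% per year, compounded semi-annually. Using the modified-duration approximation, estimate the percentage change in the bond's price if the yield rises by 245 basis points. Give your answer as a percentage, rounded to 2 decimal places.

Periodic yield y = 0.02625. Modified duration first:
  t   CF        PV=CF/(1+0.02625)^t    t·PV
  1        37.50        36.5408        36.5408
  2        37.50        35.6061        71.2123
  3        37.50        34.6954       104.0862
  4        37.50        33.8079       135.2317
  5        37.50        32.9432       164.7159
  6     5,037.50     4,312.1716    25,873.0298
  Σ                  4,485.7651    26,384.8166
P = 4,485.7651; D_Mac = 5.88190 half-year periods = 2.94095 yrs; D_mod = 2.94095/(1+0.02625) = 2.86572 yrs.
ΔP/P ≈ -D_mod · Δy = -2.86572 × (+0.0245) = -0.070210 = -7.0210%.

-7.02%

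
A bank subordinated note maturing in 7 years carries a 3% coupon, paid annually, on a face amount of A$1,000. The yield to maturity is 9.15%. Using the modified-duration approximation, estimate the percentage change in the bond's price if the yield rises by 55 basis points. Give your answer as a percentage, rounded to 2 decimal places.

-3.16%

Periodic yield y = 0.0915. Modified duration first:
  t   CF        PV=CF/(1+0.0915)^t    t·PV
  1        30.00        27.4851        27.4851
  2        30.00        25.1810        50.3621
  3        30.00        23.0701        69.2104
  4        30.00        21.1362        84.5447
  5        30.00        19.3643        96.8217
  6        30.00        17.7410       106.4462
  7     1,030.00       558.0473     3,906.3314
  Σ                    692.0252     4,341.2015
P = 692.0252; D_Mac = 6.27318 yrs; D_mod = 6.27318/(1+0.0915) = 5.74731 yrs.
ΔP/P ≈ -D_mod · Δy = -5.74731 × (+0.0055) = -0.031610 = -3.1610%.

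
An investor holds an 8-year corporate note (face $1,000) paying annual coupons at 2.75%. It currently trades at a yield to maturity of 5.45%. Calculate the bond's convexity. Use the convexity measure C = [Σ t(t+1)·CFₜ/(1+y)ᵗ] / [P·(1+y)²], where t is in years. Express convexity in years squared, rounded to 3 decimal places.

With y = 0.0545:
  t   CF        PV=CF/(1+0.0545)^t    t·PV        t(t+1)·PV
  1        27.50        26.0787        26.0787          52.1574
  2        27.50        24.7309        49.4618         148.3853
  3        27.50        23.4527        70.3581         281.4325
  4        27.50        22.2406        88.9624         444.8119
  5        27.50        21.0911       105.4556         632.7338
  6        27.50        20.0011       120.0064         840.0449
  7        27.50        18.9673       132.7714       1,062.1715
  8     1,027.50       672.0617     5,376.4937      48,388.4437
  Σ                    828.6241     5,969.5882      51,850.1808
P = 828.6241.
Convexity = Σ t(t+1)·PV / [P·(1+y)²] = 51,850.1808 / (828.6241 × 1.111970) = 56.27293.

56.273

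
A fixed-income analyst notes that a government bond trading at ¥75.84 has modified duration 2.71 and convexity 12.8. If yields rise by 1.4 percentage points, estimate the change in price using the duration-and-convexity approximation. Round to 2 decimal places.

Duration effect: -D_mod·Δy = -2.71 × (+0.014) = -0.037940
Convexity effect: ½·C·(Δy)² = 0.5 × 12.8 × (0.014)² = +0.0012544
ΔP/P ≈ -0.037940 + 0.0012544 = -0.0366856
ΔP ≈ 75.84 × (-0.0366856) = -2.782235904.

-¥2.78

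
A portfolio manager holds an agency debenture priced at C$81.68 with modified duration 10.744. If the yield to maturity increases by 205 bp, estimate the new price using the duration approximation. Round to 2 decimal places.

Duration approximation: ΔP/P ≈ -D_mod · Δy = -10.744 × (+0.0205) = -0.220252.
New price ≈ 81.68 × (1 - 0.220252) = 63.68981664.

C$63.69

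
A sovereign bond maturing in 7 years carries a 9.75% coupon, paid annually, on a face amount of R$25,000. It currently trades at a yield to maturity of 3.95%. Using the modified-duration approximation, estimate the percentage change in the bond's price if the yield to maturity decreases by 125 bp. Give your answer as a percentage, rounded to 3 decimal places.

+6.768%

Periodic yield y = 0.0395. Modified duration first:
  t   CF        PV=CF/(1+0.0395)^t    t·PV
  1     2,437.50     2,344.8773     2,344.8773
  2     2,437.50     2,255.7743     4,511.5485
  3     2,437.50     2,170.0570     6,510.1710
  4     2,437.50     2,087.5969     8,350.3877
  5     2,437.50     2,008.2703    10,041.3513
  6     2,437.50     1,931.9579    11,591.7475
  7    27,437.50    20,920.5492   146,443.8446
  Σ                 33,719.0829   189,793.9280
P = 33,719.0829; D_Mac = 5.62868 yrs; D_mod = 5.62868/(1+0.0395) = 5.41480 yrs.
ΔP/P ≈ -D_mod · Δy = -5.41480 × (-0.0125) = +0.067685 = +6.7685%.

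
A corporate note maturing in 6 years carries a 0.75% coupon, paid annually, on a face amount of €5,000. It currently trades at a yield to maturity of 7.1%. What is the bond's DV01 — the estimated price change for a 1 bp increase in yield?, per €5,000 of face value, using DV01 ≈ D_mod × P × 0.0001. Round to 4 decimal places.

€1.9110

Periodic yield y = 0.071.
  t   CF        PV=CF/(1+0.071)^t    t·PV
  1        37.50        35.0140        35.0140
  2        37.50        32.6928        65.3856
  3        37.50        30.5255        91.5765
  4        37.50        28.5019       114.0075
  5        37.50        26.6124       133.0620
  6     5,037.50     3,337.9378    20,027.6265
  Σ                  3,491.2843    20,466.6721
P = 3,491.2843; D_Mac = 5.86222 yrs; D_mod = 5.47359 yrs.
DV01 ≈ 5.47359 × 3,491.2843 × 0.0001 = 1.910987.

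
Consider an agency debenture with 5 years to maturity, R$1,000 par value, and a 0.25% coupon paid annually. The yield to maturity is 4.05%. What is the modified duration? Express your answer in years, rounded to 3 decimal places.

Periodic yield y = 0.0405. First find Macaulay duration:
  t   CF        PV=CF/(1+0.0405)^t    t·PV
  1         2.50         2.4027         2.4027
  2         2.50         2.3092         4.6183
  3         2.50         2.2193         6.6579
  4         2.50         2.1329         8.5316
  5     1,002.50       822.0041     4,110.0203
  Σ                    831.0681     4,132.2308
P = 831.0681; Macaulay duration = 4,132.2308 / 831.0681 = 4.97219 years.
Modified duration = D_Mac / (1 + y) = 4.97219 / 1.0405 = 4.77866 years.

4.779 years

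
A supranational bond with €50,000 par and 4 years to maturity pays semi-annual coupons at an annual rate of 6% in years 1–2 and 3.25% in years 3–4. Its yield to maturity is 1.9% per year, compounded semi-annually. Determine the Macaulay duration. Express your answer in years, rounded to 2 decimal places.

Periodic yield y = 0.0095. Discount each cash flow and weight by its period:
  t   CF        PV=CF/(1+0.0095)^t    t·PV
  1     1,500.00     1,485.8841     1,485.8841
  2     1,500.00     1,471.9010     2,943.8021
  3     1,500.00     1,458.0496     4,374.1487
  4     1,500.00     1,444.3284     5,777.3138
  5       812.50       774.9822     3,874.9112
  6       812.50       767.6892     4,606.1352
  7       812.50       760.4648     5,323.2535
  8    50,812.50    47,110.7455   376,885.9640
  Σ                 55,274.0449   405,271.4126
Price P = Σ PV = 55,274.0449.
Macaulay duration = Σ(t·PV) / P = 405,271.4126 / 55,274.0449 = 7.33204 half-year periods.
In years: 7.33204 / 2 = 3.66602 years.

3.67 years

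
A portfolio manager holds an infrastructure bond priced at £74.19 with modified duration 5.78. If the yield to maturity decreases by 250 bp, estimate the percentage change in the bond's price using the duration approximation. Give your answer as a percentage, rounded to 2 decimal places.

Duration approximation: ΔP/P ≈ -D_mod · Δy = -5.78 × (-0.025) = +0.144500.
As a percentage: +14.4500%.

+14.45%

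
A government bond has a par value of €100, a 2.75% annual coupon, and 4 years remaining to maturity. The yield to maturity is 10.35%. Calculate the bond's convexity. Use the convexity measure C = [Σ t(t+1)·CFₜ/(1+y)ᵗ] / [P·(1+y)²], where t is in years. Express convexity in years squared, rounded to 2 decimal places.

15.42

With y = 0.1035:
  t   CF        PV=CF/(1+0.1035)^t    t·PV        t(t+1)·PV
  1         2.75         2.4921         2.4921           4.9841
  2         2.75         2.2583         4.5167          13.5500
  3         2.75         2.0465         6.1396          24.5582
  4       102.75        69.2935       277.1740       1,385.8699
  Σ                     76.0904       290.3223       1,428.9623
P = 76.0904.
Convexity = Σ t(t+1)·PV / [P·(1+y)²] = 1,428.9623 / (76.0904 × 1.217712) = 15.42219.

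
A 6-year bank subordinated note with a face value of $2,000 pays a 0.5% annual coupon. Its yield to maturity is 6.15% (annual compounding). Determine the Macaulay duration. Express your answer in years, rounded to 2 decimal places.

5.91 years

Periodic yield y = 0.0615. Discount each cash flow and weight by its year:
  t   CF        PV=CF/(1+0.0615)^t    t·PV
  1        10.00         9.4206         9.4206
  2        10.00         8.8748        17.7497
  3        10.00         8.3606        25.0819
  4        10.00         7.8763        31.5050
  5        10.00         7.4199        37.0997
  6     2,010.00     1,404.9992     8,429.9950
  Σ                  1,446.9515     8,550.8519
Price P = Σ PV = 1,446.9515.
Macaulay duration = Σ(t·PV) / P = 8,550.8519 / 1,446.9515 = 5.90956 years.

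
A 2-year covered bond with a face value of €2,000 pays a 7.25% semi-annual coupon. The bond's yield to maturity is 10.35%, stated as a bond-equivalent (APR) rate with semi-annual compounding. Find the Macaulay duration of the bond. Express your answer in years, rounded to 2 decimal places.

Periodic yield y = 0.05175. Discount each cash flow and weight by its period:
  t   CF        PV=CF/(1+0.05175)^t    t·PV
  1        72.50        68.9327        68.9327
  2        72.50        65.5410       131.0820
  3        72.50        62.3161       186.9484
  4     2,072.50     1,693.7311     6,774.9243
  Σ                  1,890.5209     7,161.8874
Price P = Σ PV = 1,890.5209.
Macaulay duration = Σ(t·PV) / P = 7,161.8874 / 1,890.5209 = 3.78831 half-year periods.
In years: 3.78831 / 2 = 1.89416 years.

1.89 years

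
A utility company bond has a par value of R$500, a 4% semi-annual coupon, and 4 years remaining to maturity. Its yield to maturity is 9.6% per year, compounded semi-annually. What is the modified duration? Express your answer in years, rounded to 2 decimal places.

3.53 years

Periodic yield y = 0.048. First find Macaulay duration:
  t   CF        PV=CF/(1+0.048)^t    t·PV
  1        10.00         9.5420         9.5420
  2        10.00         9.1049        18.2099
  3        10.00         8.6879        26.0638
  4        10.00         8.2900        33.1600
  5        10.00         7.9103        39.5516
  6        10.00         7.5480        45.2880
  7        10.00         7.2023        50.4161
  8       510.00       350.4935     2,803.9477
  Σ                    408.7789     3,026.1790
P = 408.7789; Macaulay duration = 3,026.1790 / 408.7789 = 7.40297 half-year periods = 3.70149 years.
Modified duration = D_Mac / (1 + y) = 3.70149 / 1.048 = 3.53195 years.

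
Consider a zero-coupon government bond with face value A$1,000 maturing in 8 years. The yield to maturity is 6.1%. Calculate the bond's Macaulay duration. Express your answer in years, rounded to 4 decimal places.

8.0000 years

A zero-coupon bond has a single cash flow at maturity, so its Macaulay duration equals its maturity: 8 years.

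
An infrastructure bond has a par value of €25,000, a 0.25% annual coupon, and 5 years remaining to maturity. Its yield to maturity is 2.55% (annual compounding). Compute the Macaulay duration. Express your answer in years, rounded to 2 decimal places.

Periodic yield y = 0.0255. Discount each cash flow and weight by its year:
  t   CF        PV=CF/(1+0.0255)^t    t·PV
  1        62.50        60.9459        60.9459
  2        62.50        59.4304       118.8608
  3        62.50        57.9526       173.8578
  4        62.50        56.5116       226.0463
  5    25,062.50    22,097.6488   110,488.2439
  Σ                 22,332.4892   111,067.9547
Price P = Σ PV = 22,332.4892.
Macaulay duration = Σ(t·PV) / P = 111,067.9547 / 22,332.4892 = 4.97338 years.

4.97 years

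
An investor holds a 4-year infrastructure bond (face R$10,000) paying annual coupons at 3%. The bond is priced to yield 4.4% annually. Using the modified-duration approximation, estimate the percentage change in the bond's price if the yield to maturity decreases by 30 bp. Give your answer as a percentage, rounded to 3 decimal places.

+1.099%

Periodic yield y = 0.044. Modified duration first:
  t   CF        PV=CF/(1+0.044)^t    t·PV
  1       300.00       287.3563       287.3563
  2       300.00       275.2455       550.4910
  3       300.00       263.6451       790.9354
  4    10,300.00     8,670.3221    34,681.2883
  Σ                  9,496.5690    36,310.0710
P = 9,496.5690; D_Mac = 3.82349 yrs; D_mod = 3.82349/(1+0.044) = 3.66235 yrs.
ΔP/P ≈ -D_mod · Δy = -3.66235 × (-0.003) = +0.010987 = +1.0987%.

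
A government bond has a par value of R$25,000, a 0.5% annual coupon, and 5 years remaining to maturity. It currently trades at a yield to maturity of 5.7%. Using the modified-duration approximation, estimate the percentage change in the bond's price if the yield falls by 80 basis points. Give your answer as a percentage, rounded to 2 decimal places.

Periodic yield y = 0.057. Modified duration first:
  t   CF        PV=CF/(1+0.057)^t    t·PV
  1       125.00       118.2592       118.2592
  2       125.00       111.8820       223.7639
  3       125.00       105.8486       317.5458
  4       125.00       100.1406       400.5623
  5    25,125.00    19,042.8144    95,214.0718
  Σ                 19,478.9447    96,274.2030
P = 19,478.9447; D_Mac = 4.94248 yrs; D_mod = 4.94248/(1+0.057) = 4.67595 yrs.
ΔP/P ≈ -D_mod · Δy = -4.67595 × (-0.008) = +0.037408 = +3.7408%.

+3.74%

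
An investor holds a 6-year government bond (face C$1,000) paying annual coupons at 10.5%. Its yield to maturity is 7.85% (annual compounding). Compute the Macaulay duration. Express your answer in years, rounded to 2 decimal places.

Periodic yield y = 0.0785. Discount each cash flow and weight by its year:
  t   CF        PV=CF/(1+0.0785)^t    t·PV
  1       105.00        97.3574        97.3574
  2       105.00        90.2712       180.5423
  3       105.00        83.7007       251.1020
  4       105.00        77.6084       310.4336
  5       105.00        71.9596       359.7978
  6     1,105.00       702.1686     4,213.0114
  Σ                  1,123.0658     5,412.2445
Price P = Σ PV = 1,123.0658.
Macaulay duration = Σ(t·PV) / P = 5,412.2445 / 1,123.0658 = 4.81917 years.

4.82 years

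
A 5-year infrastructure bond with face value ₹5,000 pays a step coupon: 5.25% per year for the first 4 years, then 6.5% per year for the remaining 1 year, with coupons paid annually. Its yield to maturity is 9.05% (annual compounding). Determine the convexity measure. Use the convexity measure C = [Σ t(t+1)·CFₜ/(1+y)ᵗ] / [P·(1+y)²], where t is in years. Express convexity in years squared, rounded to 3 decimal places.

With y = 0.0905:
  t   CF        PV=CF/(1+0.0905)^t    t·PV        t(t+1)·PV
  1       262.50       240.7153       240.7153         481.4305
  2       262.50       220.7384       441.4769       1,324.4306
  3       262.50       202.4195       607.2584       2,429.0337
  4       262.50       185.6208       742.4832       3,712.4159
  5     5,325.00     3,452.9577    17,264.7887     103,588.7321
  Σ                  4,302.4517    19,296.7224     111,536.0428
P = 4,302.4517.
Convexity = Σ t(t+1)·PV / [P·(1+y)²] = 111,536.0428 / (4,302.4517 × 1.189190) = 21.79957.

21.800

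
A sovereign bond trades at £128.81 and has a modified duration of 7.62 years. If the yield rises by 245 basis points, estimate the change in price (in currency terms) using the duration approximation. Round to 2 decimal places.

Duration approximation: ΔP/P ≈ -D_mod · Δy = -7.62 × (+0.0245) = -0.186690.
ΔP ≈ 128.81 × (-0.186690) = -24.0475389.

-£24.05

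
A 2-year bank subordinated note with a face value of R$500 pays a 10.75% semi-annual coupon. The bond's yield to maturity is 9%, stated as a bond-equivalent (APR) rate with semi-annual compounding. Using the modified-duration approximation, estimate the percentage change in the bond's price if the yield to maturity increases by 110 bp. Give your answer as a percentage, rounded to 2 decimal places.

Periodic yield y = 0.045. Modified duration first:
  t   CF        PV=CF/(1+0.045)^t    t·PV
  1       26.875        25.7177        25.7177
  2       26.875        24.6102        49.2205
  3       26.875        23.5505        70.6514
  4      526.875       441.8170     1,767.2680
  Σ                    515.6954     1,912.8576
P = 515.6954; D_Mac = 3.70928 half-year periods = 1.85464 yrs; D_mod = 1.85464/(1+0.045) = 1.77477 yrs.
ΔP/P ≈ -D_mod · Δy = -1.77477 × (+0.011) = -0.019523 = -1.9523%.

-1.95%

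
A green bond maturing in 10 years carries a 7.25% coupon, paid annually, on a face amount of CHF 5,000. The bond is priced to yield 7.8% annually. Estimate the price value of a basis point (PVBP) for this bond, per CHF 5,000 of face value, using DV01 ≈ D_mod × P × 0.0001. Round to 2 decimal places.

CHF 3.30

Periodic yield y = 0.078.
  t   CF        PV=CF/(1+0.078)^t    t·PV
  1       362.50       336.2709       336.2709
  2       362.50       311.9396       623.8792
  3       362.50       289.3688       868.1065
  4       362.50       268.4312     1,073.7247
  5       362.50       249.0085     1,245.0426
  6       362.50       230.9912     1,385.9472
  7       362.50       214.2776     1,499.9429
  8       362.50       198.7732     1,590.1859
  9       362.50       184.3908     1,659.5169
  10    5,362.50     2,530.3448    25,303.4475
  Σ                  4,813.7965    35,586.0643
P = 4,813.7965; D_Mac = 7.39252 yrs; D_mod = 6.85762 yrs.
DV01 ≈ 6.85762 × 4,813.7965 × 0.0001 = 3.301119.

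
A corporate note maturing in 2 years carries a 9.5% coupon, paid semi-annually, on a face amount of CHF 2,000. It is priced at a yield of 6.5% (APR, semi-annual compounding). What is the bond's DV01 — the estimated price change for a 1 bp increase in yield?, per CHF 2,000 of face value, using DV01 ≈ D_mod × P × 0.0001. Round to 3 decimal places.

CHF 0.383

Periodic yield y = 0.0325.
  t   CF        PV=CF/(1+0.0325)^t    t·PV
  1        95.00        92.0097        92.0097
  2        95.00        89.1135       178.2270
  3        95.00        86.3085       258.9254
  4     2,095.00     1,843.4178     7,373.6714
  Σ                  2,110.8495     7,902.8334
P = 2,110.8495; D_Mac = 3.74391 half-year periods = 1.87196 yrs; D_mod = 1.81303 yrs.
DV01 ≈ 1.81303 × 2,110.8495 × 0.0001 = 0.382704.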